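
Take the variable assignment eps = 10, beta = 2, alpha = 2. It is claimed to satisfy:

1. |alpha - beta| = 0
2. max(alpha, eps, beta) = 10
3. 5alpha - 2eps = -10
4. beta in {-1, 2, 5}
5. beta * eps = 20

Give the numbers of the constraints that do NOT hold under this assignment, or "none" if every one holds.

The assignment satisfies every constraint.

1. |2 - 2| = 0 — satisfied.
2. max(2, 10, 2) = 10 — satisfied.
3. 5alpha - 2eps = 5(2) - 2(10) = -10 — satisfied.
4. beta = 2 is in {-1, 2, 5} — satisfied.
5. beta * eps = 2 * 10 = 20 — satisfied.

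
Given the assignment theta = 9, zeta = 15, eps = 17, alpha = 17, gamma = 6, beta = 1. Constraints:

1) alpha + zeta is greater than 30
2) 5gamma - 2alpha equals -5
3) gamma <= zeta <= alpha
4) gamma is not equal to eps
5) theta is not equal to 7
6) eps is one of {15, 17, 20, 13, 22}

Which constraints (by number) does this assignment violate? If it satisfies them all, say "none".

1) alpha + zeta = 17 + 15 = 32; 32 > 30 — holds.
2) 5gamma - 2alpha = 5(6) - 2(17) = -4, not -5 — does not hold.
3) values 6 <= 15 <= 17 — holds.
4) gamma = 6, eps = 17; distinct — holds.
5) theta = 9, and 9 ≠ 7 — holds.
6) eps = 17 is in {15, 17, 20, 13, 22} — holds.

No — constraint 2 is not satisfied.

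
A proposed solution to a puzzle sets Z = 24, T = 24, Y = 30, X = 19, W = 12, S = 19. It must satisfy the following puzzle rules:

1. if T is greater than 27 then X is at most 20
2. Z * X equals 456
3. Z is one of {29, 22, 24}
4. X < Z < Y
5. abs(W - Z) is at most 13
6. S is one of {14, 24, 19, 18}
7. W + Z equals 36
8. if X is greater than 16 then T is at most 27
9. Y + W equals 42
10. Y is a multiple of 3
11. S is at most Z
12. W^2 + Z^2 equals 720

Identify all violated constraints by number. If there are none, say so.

No violations.

1. T = 24, not > 27; antecedent false, conditional vacuously true — OK.
2. Z * X = 24 * 19 = 456 — OK.
3. Z = 24 is in {29, 22, 24} — OK.
4. values 19 < 24 < 30 — OK.
5. abs(12 - 24) = 12; 12 ≤ 13 — OK.
6. S = 19 is in {14, 24, 19, 18} — OK.
7. W + Z = 12 + 24 = 36 — OK.
8. X = 19 > 16, so we need T ≤ 27; T = 24 ≤ 27 — OK.
9. Y + W = 30 + 12 = 42 — OK.
10. 30 / 3 = 10, so 3 divides 30 — OK.
11. S = 19, Z = 24; 19 ≤ 24 — OK.
12. W^2 + Z^2 = 12^2 + 24^2 = 144 + 576 = 720 — OK.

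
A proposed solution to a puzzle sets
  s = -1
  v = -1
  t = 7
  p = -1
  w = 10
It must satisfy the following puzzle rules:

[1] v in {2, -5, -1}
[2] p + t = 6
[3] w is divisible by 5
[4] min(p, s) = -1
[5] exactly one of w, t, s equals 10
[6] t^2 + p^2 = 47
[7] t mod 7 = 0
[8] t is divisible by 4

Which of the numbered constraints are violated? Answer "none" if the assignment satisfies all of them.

[1] v = -1 is in {2, -5, -1} — satisfied.
[2] p + t = -1 + 7 = 6 — satisfied.
[3] 10 / 5 = 2, so 5 divides 10 — satisfied.
[4] min(-1, -1) = -1 — satisfied.
[5] w=10, t=7, s=-1; 1 of them equals 10 — satisfied.
[6] t^2 + p^2 = 7^2 + (-1)^2 = 49 + 1 = 50, not 47 — violated.
[7] 7 mod 7 = 0 — satisfied.
[8] 7 = 4*1 + 3, so 4 does not divide 7 — violated.

Violated: 6, 8.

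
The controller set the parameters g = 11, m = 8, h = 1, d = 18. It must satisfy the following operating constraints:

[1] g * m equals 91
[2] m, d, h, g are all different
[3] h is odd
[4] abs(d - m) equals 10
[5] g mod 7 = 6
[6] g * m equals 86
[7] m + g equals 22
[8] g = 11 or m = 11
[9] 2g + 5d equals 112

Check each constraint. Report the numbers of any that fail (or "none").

[1] g * m = 11 * 8 = 88, not 91  ✘
[2] values 8, 18, 1, 11 are pairwise distinct  ✔
[3] h = 1 is odd  ✔
[4] abs(18 - 8) = 10  ✔
[5] 11 mod 7 = 4, not 6  ✘
[6] g * m = 11 * 8 = 88, not 86  ✘
[7] m + g = 8 + 11 = 19, not 22  ✘
[8] g = 11 = 11 (first disjunct)  ✔
[9] 2g + 5d = 2(11) + 5(18) = 112  ✔

The assignment fails constraints 1, 5, 6, 7.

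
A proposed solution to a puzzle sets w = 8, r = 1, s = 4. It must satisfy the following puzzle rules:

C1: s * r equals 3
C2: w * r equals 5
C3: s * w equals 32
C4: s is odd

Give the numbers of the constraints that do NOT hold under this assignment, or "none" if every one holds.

C1: s * r = 4 * 1 = 4, not 3 — violated.
C2: w * r = 8 * 1 = 8, not 5 — violated.
C3: s * w = 4 * 8 = 32 — satisfied.
C4: s = 4 is even — violated.

Constraints 1, 2, and 4 do not hold.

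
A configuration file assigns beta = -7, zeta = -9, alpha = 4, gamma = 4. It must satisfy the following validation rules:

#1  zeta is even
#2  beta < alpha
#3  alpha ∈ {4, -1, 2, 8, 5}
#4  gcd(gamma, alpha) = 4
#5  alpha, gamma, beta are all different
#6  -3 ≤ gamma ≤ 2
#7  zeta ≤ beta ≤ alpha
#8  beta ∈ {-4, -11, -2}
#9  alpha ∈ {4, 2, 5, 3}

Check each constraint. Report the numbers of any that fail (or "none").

#1 zeta = -9 is odd  fails
#2 beta = -7, alpha = 4; -7 < 4  holds
#3 alpha = 4 is in {4, -1, 2, 8, 5}  holds
#4 gcd(4, 4) = 4  holds
#5 alpha = gamma = 4, not all different  fails
#6 gamma = 4 is outside [-3, 2]  fails
#7 values -9 ≤ -7 ≤ 4  holds
#8 beta = -7 is not in {-4, -11, -2}  fails
#9 alpha = 4 is in {4, 2, 5, 3}  holds

Violated: 1, 5, 6, 8.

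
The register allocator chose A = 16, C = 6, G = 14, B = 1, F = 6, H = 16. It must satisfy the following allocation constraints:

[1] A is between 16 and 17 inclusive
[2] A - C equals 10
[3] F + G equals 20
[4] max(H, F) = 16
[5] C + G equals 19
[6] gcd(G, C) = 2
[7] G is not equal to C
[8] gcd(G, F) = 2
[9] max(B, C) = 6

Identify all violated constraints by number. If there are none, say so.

The assignment fails constraint 5.

[1] A = 16 lies in [16, 17]  OK
[2] A - C = 16 - 6 = 10  OK
[3] F + G = 6 + 14 = 20  OK
[4] max(16, 6) = 16  OK
[5] C + G = 6 + 14 = 20, not 19  FAIL
[6] gcd(14, 6) = 2  OK
[7] G = 14, C = 6; distinct  OK
[8] gcd(14, 6) = 2  OK
[9] max(1, 6) = 6  OK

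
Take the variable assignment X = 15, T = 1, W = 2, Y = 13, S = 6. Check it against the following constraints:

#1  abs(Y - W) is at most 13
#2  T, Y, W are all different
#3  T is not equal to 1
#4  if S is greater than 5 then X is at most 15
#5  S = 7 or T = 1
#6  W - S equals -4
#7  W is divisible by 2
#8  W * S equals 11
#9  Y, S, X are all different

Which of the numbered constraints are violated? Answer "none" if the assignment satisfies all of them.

Constraints 3, 8 do not hold.

#1 abs(13 - 2) = 11; 11 ≤ 13 — satisfied.
#2 values 1, 13, 2 are pairwise distinct — satisfied.
#3 T = 1, but 1 is required to differ — violated.
#4 S = 6 > 5, so we need X ≤ 15; X = 15 ≤ 15 — satisfied.
#5 S = 6 ≠ 7, but T = 1 = 1 (second disjunct) — satisfied.
#6 W - S = 2 - 6 = -4 — satisfied.
#7 2 / 2 = 1, so 2 divides 2 — satisfied.
#8 W * S = 2 * 6 = 12, not 11 — violated.
#9 values 13, 6, 15 are pairwise distinct — satisfied.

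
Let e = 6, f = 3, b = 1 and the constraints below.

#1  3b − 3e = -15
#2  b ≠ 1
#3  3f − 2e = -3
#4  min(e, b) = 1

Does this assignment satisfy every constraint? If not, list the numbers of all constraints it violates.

The assignment fails constraint 2.

#1 3b − 3e = 3(1) − 3(6) = -15  holds
#2 b = 1, but 1 is required to differ  fails
#3 3f − 2e = 3(3) − 2(6) = -3  holds
#4 min(6, 1) = 1  holds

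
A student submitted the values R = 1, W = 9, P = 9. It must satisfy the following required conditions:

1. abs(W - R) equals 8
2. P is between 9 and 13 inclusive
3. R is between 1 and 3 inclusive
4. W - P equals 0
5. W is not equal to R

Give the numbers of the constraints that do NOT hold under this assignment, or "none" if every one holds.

All constraints are satisfied.

1. abs(9 - 1) = 8 — holds.
2. P = 9 lies in [9, 13] — holds.
3. R = 1 lies in [1, 3] — holds.
4. W - P = 9 - 9 = 0 — holds.
5. W = 9, R = 1; distinct — holds.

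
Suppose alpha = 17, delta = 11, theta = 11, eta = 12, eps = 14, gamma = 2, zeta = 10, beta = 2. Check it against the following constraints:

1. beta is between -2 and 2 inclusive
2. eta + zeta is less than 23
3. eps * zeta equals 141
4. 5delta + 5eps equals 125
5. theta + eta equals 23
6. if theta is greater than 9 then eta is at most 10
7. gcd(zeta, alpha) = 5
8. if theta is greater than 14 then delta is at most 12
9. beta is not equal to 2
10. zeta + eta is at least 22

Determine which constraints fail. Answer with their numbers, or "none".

The assignment fails constraints 3, 6, 7, 9.

1. beta = 2 lies in [-2, 2]  ✔
2. eta + zeta = 12 + 10 = 22; 22 < 23  ✔
3. eps * zeta = 14 * 10 = 140, not 141  ✘
4. 5delta + 5eps = 5(11) + 5(14) = 125  ✔
5. theta + eta = 11 + 12 = 23  ✔
6. theta = 11 > 9, so we need eta ≤ 10; but eta = 12 > 10  ✘
7. gcd(10, 17) = 1, not 5  ✘
8. theta = 11, not > 14; antecedent false, conditional vacuously true  ✔
9. beta = 2, but 2 is required to differ  ✘
10. zeta + eta = 10 + 12 = 22; 22 ≥ 22  ✔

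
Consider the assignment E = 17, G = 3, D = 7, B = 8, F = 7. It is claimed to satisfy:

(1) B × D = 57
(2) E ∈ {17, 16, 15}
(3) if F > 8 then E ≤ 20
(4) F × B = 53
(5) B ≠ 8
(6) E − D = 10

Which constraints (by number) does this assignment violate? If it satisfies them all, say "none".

The assignment fails constraints 1, 4, and 5.

(1) B × D = 8 × 7 = 56, not 57 — violated.
(2) E = 17 is in {17, 16, 15} — OK.
(3) F = 7, not > 8; antecedent false, conditional vacuously true — OK.
(4) F × B = 7 × 8 = 56, not 53 — violated.
(5) B = 8, but 8 is required to differ — violated.
(6) E − D = 17 − 7 = 10 — OK.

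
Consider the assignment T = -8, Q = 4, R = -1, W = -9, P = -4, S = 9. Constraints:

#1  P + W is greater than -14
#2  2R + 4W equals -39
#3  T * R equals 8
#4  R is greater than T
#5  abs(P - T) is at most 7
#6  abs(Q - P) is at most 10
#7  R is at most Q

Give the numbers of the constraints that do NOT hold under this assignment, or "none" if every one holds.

No — constraint 2 is not satisfied.

#1 P + W = -4 + (-9) = -13; -13 > -14  ✔
#2 2R + 4W = 2(-1) + 4(-9) = -38, not -39  ✘
#3 T * R = -8 * (-1) = 8  ✔
#4 R = -1, T = -8; -1 > -8  ✔
#5 abs(-4 - (-8)) = 4; 4 ≤ 7  ✔
#6 abs(4 - (-4)) = 8; 8 ≤ 10  ✔
#7 R = -1, Q = 4; -1 ≤ 4  ✔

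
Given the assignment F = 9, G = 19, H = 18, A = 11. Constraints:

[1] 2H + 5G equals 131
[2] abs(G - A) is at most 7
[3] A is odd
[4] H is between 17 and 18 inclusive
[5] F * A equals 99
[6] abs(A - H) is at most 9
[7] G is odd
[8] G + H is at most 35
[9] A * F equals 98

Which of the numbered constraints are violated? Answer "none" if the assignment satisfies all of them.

[1] 2H + 5G = 2(18) + 5(19) = 131 — holds.
[2] abs(19 - 11) = 8; 8 > 7, exceeds bound 7 — does not hold.
[3] A = 11 is odd — holds.
[4] H = 18 lies in [17, 18] — holds.
[5] F * A = 9 * 11 = 99 — holds.
[6] abs(11 - 18) = 7; 7 ≤ 9 — holds.
[7] G = 19 is odd — holds.
[8] G + H = 19 + 18 = 37; 37 > 35, bound 35 not met — does not hold.
[9] A * F = 11 * 9 = 99, not 98 — does not hold.

Constraints 2, 8, and 9 do not hold.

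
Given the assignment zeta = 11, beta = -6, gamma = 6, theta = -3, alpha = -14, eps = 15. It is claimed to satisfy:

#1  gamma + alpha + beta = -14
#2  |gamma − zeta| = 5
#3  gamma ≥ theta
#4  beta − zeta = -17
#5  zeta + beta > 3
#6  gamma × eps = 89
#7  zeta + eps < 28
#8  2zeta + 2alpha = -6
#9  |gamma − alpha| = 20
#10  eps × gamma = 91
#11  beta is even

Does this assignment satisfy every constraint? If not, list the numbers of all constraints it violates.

#1 gamma + alpha + beta = 6 + (-14) + (-6) = -14  ✓
#2 |6 − 11| = 5  ✓
#3 gamma = 6, theta = -3; 6 ≥ -3  ✓
#4 beta − zeta = -6 − 11 = -17  ✓
#5 zeta + beta = 11 + (-6) = 5; 5 > 3  ✓
#6 gamma × eps = 6 × 15 = 90, not 89  ✗
#7 zeta + eps = 11 + 15 = 26; 26 < 28  ✓
#8 2zeta + 2alpha = 2(11) + 2(-14) = -6  ✓
#9 |6 − (-14)| = 20  ✓
#10 eps × gamma = 15 × 6 = 90, not 91  ✗
#11 beta = -6 is even  ✓

Constraints 6, 10 do not hold.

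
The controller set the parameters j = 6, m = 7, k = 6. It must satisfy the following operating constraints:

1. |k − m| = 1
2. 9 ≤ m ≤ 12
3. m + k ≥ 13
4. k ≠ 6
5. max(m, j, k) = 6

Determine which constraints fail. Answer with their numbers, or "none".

1. |6 − 7| = 1 — holds.
2. m = 7 is outside [9, 12] — does not hold.
3. m + k = 7 + 6 = 13; 13 ≥ 13 — holds.
4. k = 6, but 6 is required to differ — does not hold.
5. max(7, 6, 6) = 7, not 6 — does not hold.

Constraints 2, 4, 5 are violated.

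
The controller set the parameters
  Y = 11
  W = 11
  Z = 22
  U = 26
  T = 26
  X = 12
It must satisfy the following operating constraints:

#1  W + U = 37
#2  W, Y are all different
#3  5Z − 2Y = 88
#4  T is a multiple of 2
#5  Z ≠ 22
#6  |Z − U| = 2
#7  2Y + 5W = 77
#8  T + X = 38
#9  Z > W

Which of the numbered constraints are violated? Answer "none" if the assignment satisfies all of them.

Constraints 2, 5, and 6 do not hold.

#1 W + U = 11 + 26 = 37  yes
#2 W = Y = 11, not all different  no
#3 5Z − 2Y = 5(22) − 2(11) = 88  yes
#4 26 / 2 = 13, so 2 divides 26  yes
#5 Z = 22, but 22 is required to differ  no
#6 |22 − 26| = 4, not 2  no
#7 2Y + 5W = 2(11) + 5(11) = 77  yes
#8 T + X = 26 + 12 = 38  yes
#9 Z = 22, W = 11; 22 > 11  yes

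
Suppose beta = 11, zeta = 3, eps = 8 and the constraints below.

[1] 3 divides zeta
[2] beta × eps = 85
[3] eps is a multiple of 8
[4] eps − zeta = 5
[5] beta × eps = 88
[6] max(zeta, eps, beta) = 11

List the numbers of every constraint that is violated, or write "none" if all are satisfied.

[1] 3 / 3 = 1, so 3 divides 3  ✔
[2] beta × eps = 11 × 8 = 88, not 85  ✘
[3] 8 / 8 = 1, so 8 divides 8  ✔
[4] eps − zeta = 8 − 3 = 5  ✔
[5] beta × eps = 11 × 8 = 88  ✔
[6] max(3, 8, 11) = 11  ✔

The assignment fails constraint 2.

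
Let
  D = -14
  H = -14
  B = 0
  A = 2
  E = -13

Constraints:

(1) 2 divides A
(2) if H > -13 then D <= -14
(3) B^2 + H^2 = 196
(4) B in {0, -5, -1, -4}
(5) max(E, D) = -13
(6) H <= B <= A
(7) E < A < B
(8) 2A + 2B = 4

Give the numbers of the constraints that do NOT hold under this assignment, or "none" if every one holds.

(1) 2 / 2 = 1, so 2 divides 2 — OK.
(2) H = -14, not > -13; antecedent false, conditional vacuously true — OK.
(3) B^2 + H^2 = 0^2 + (-14)^2 = 0 + 196 = 196 — OK.
(4) B = 0 is in {0, -5, -1, -4} — OK.
(5) max(-13, -14) = -13 — OK.
(6) values -14 <= 0 <= 2 — OK.
(7) values -13, 2, 0; A = 2 is not < B = 0 — violated.
(8) 2A + 2B = 2(2) + 2(0) = 4 — OK.

Constraint 7 is violated.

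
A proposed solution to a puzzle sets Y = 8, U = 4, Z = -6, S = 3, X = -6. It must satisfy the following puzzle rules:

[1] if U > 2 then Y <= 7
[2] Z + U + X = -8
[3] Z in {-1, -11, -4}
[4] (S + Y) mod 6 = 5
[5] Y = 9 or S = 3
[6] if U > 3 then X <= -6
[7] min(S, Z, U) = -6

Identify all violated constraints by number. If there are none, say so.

The assignment fails constraints 1, 3.

[1] U = 4 > 2, so we need Y ≤ 7; but Y = 8 > 7  fails
[2] Z + U + X = -6 + 4 + (-6) = -8  holds
[3] Z = -6 is not in {-1, -11, -4}  fails
[4] S + Y = 11; 11 mod 6 = 5  holds
[5] Y = 8 ≠ 9, but S = 3 = 3 (second disjunct)  holds
[6] U = 4 > 3, so we need X ≤ -6; X = -6 ≤ -6  holds
[7] min(3, -6, 4) = -6  holds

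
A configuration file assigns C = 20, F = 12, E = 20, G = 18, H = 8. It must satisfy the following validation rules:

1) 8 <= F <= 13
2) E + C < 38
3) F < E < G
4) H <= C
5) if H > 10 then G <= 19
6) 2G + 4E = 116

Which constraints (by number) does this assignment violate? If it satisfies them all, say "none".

Constraints 2 and 3 do not hold.

1) F = 12 lies in [8, 13] — holds.
2) E + C = 20 + 20 = 40; 40 ≥ 38, bound 38 not met — does not hold.
3) values 12, 20, 18; E = 20 is not < G = 18 — does not hold.
4) H = 8, C = 20; 8 ≤ 20 — holds.
5) H = 8, not > 10; antecedent false, conditional vacuously true — holds.
6) 2G + 4E = 2(18) + 4(20) = 116 — holds.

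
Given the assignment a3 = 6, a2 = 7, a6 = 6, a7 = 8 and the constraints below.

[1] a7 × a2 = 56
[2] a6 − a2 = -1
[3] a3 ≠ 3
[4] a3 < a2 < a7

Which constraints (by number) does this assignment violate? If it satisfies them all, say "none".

All constraints are satisfied.

[1] a7 × a2 = 8 × 7 = 56  OK
[2] a6 − a2 = 6 − 7 = -1  OK
[3] a3 = 6, and 6 ≠ 3  OK
[4] values 6 < 7 < 8  OK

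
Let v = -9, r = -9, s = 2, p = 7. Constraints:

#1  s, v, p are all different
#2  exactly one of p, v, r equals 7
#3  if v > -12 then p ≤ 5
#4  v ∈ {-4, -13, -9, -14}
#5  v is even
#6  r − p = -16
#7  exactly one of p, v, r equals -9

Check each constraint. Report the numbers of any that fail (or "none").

#1 values 2, -9, 7 are pairwise distinct — satisfied.
#2 p=7, v=-9, r=-9; 1 of them equals 7 — satisfied.
#3 v = -9 > -12, so we need p ≤ 5; but p = 7 > 5 — violated.
#4 v = -9 is in {-4, -13, -9, -14} — satisfied.
#5 v = -9 is odd — violated.
#6 r − p = -9 − 7 = -16 — satisfied.
#7 p=7, v=-9, r=-9; 2 of them equal -9, not exactly one — violated.

Constraints 3, 5, and 7 do not hold.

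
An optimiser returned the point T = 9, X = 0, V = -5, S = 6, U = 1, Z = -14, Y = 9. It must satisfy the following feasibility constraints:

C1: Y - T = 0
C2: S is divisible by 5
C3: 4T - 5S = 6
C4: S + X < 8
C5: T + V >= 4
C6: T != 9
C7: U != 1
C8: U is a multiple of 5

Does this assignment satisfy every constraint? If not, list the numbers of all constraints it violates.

No — constraints 2, 6, 7, 8 are not satisfied.

C1: Y - T = 9 - 9 = 0  OK
C2: 6 = 5*1 + 1, so 5 does not divide 6  FAIL
C3: 4T - 5S = 4(9) - 5(6) = 6  OK
C4: S + X = 6 + 0 = 6; 6 < 8  OK
C5: T + V = 9 + (-5) = 4; 4 ≥ 4  OK
C6: T = 9, but 9 is required to differ  FAIL
C7: U = 1, but 1 is required to differ  FAIL
C8: 1 = 5*0 + 1, so 5 does not divide 1  FAIL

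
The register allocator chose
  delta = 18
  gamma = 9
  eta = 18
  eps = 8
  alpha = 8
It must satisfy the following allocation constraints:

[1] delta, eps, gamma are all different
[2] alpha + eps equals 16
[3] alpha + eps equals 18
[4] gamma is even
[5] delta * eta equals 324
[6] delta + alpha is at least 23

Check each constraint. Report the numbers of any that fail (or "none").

No — constraints 3 and 4 are not satisfied.

[1] values 18, 8, 9 are pairwise distinct — satisfied.
[2] alpha + eps = 8 + 8 = 16 — satisfied.
[3] alpha + eps = 8 + 8 = 16, not 18 — violated.
[4] gamma = 9 is odd — violated.
[5] delta * eta = 18 * 18 = 324 — satisfied.
[6] delta + alpha = 18 + 8 = 26; 26 ≥ 23 — satisfied.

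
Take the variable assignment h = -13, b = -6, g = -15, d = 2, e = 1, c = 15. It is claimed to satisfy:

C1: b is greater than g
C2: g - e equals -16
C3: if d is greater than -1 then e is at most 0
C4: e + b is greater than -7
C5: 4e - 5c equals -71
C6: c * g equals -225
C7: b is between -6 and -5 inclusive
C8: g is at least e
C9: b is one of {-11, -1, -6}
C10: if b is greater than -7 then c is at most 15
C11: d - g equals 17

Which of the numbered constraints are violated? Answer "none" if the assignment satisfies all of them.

The assignment fails constraints 3, 8.

C1: b = -6, g = -15; -6 > -15 — OK.
C2: g - e = -15 - 1 = -16 — OK.
C3: d = 2 > -1, so we need e ≤ 0; but e = 1 > 0 — violated.
C4: e + b = 1 + (-6) = -5; -5 > -7 — OK.
C5: 4e - 5c = 4(1) - 5(15) = -71 — OK.
C6: c * g = 15 * (-15) = -225 — OK.
C7: b = -6 lies in [-6, -5] — OK.
C8: g = -15, e = 1; -15 < 1 (want ≥) — violated.
C9: b = -6 is in {-11, -1, -6} — OK.
C10: b = -6 > -7, so we need c ≤ 15; c = 15 ≤ 15 — OK.
C11: d - g = 2 - (-15) = 17 — OK.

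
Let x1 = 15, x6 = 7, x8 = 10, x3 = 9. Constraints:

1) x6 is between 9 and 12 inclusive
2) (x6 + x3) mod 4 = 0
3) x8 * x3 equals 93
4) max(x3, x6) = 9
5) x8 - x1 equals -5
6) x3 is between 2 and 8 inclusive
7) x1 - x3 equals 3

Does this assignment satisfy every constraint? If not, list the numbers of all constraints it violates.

No — constraints 1, 3, 6, 7 are not satisfied.

1) x6 = 7 is outside [9, 12]  ✘
2) x6 + x3 = 16; 16 mod 4 = 0  ✔
3) x8 * x3 = 10 * 9 = 90, not 93  ✘
4) max(9, 7) = 9  ✔
5) x8 - x1 = 10 - 15 = -5  ✔
6) x3 = 9 is outside [2, 8]  ✘
7) x1 - x3 = 15 - 9 = 6, not 3  ✘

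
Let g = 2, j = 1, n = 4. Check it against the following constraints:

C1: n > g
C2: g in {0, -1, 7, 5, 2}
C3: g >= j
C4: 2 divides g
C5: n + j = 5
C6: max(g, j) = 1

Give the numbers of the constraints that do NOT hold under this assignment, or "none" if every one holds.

Constraint 6 is violated.

C1: n = 4, g = 2; 4 > 2 — OK.
C2: g = 2 is in {0, -1, 7, 5, 2} — OK.
C3: g = 2, j = 1; 2 ≥ 1 — OK.
C4: 2 / 2 = 1, so 2 divides 2 — OK.
C5: n + j = 4 + 1 = 5 — OK.
C6: max(2, 1) = 2, not 1 — violated.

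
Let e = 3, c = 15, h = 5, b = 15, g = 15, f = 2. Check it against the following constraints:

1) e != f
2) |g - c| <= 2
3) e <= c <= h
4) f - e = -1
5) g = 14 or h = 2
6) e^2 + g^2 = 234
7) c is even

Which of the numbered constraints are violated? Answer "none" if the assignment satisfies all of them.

No — constraints 3, 5, and 7 are not satisfied.

1) e = 3, f = 2; distinct  holds
2) |15 - 15| = 0; 0 ≤ 2  holds
3) values 3, 15, 5; c = 15 is not <= h = 5  fails
4) f - e = 2 - 3 = -1  holds
5) g = 15 ≠ 14 and h = 5 ≠ 2; both disjuncts false  fails
6) e^2 + g^2 = 3^2 + 15^2 = 9 + 225 = 234  holds
7) c = 15 is odd  fails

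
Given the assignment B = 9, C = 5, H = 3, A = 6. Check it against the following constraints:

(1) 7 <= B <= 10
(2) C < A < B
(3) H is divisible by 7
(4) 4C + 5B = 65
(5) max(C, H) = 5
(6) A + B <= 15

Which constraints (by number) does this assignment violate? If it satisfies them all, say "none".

Violated: 3.

(1) B = 9 lies in [7, 10]  OK
(2) values 5 < 6 < 9  OK
(3) 3 = 7*0 + 3, so 7 does not divide 3  FAIL
(4) 4C + 5B = 4(5) + 5(9) = 65  OK
(5) max(5, 3) = 5  OK
(6) A + B = 6 + 9 = 15; 15 ≤ 15  OK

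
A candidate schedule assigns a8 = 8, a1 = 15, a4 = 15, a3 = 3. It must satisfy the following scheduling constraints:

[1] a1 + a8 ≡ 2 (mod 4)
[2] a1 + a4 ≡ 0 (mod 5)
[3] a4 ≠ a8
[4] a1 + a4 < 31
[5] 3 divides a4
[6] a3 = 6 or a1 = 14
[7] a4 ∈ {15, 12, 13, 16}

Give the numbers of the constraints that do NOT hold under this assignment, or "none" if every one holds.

[1] a1 + a8 = 23; 23 mod 4 = 3, not 2 — violated.
[2] a1 + a4 = 30; 30 mod 5 = 0 — satisfied.
[3] a4 = 15, a8 = 8; distinct — satisfied.
[4] a1 + a4 = 15 + 15 = 30; 30 < 31 — satisfied.
[5] 15 / 3 = 5, so 3 divides 15 — satisfied.
[6] a3 = 3 ≠ 6 and a1 = 15 ≠ 14; both disjuncts false — violated.
[7] a4 = 15 is in {15, 12, 13, 16} — satisfied.

Violated: 1 and 6.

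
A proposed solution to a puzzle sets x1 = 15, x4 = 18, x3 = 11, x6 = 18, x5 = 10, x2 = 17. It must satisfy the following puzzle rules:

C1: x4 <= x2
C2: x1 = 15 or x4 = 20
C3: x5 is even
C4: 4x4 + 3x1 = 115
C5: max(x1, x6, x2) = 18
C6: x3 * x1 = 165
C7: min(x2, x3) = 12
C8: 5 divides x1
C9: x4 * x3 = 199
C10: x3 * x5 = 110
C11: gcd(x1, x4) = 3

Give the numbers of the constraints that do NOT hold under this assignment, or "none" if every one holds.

Constraints 1, 4, 7, and 9 are violated.

C1: x4 = 18, x2 = 17; 18 > 17 (want ≤) — fails.
C2: x1 = 15 = 15 (first disjunct) — holds.
C3: x5 = 10 is even — holds.
C4: 4x4 + 3x1 = 4(18) + 3(15) = 117, not 115 — fails.
C5: max(15, 18, 17) = 18 — holds.
C6: x3 * x1 = 11 * 15 = 165 — holds.
C7: min(17, 11) = 11, not 12 — fails.
C8: 15 / 5 = 3, so 5 divides 15 — holds.
C9: x4 * x3 = 18 * 11 = 198, not 199 — fails.
C10: x3 * x5 = 11 * 10 = 110 — holds.
C11: gcd(15, 18) = 3 — holds.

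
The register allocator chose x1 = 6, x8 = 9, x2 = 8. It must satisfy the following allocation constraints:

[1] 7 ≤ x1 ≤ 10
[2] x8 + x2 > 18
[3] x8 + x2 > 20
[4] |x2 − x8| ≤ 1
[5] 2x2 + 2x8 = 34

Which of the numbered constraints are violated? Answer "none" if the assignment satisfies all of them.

Constraints 1, 2, 3 are violated.

[1] x1 = 6 is outside [7, 10] — violated.
[2] x8 + x2 = 9 + 8 = 17; 17 ≤ 18, bound 18 not met — violated.
[3] x8 + x2 = 9 + 8 = 17; 17 ≤ 20, bound 20 not met — violated.
[4] |8 − 9| = 1; 1 ≤ 1 — OK.
[5] 2x2 + 2x8 = 2(8) + 2(9) = 34 — OK.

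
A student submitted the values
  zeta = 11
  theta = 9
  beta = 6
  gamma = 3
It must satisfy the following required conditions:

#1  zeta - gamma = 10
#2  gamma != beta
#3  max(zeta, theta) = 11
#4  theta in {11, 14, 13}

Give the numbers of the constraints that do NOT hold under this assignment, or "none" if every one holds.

Constraints 1, 4 are violated.

#1 zeta - gamma = 11 - 3 = 8, not 10  ✗
#2 gamma = 3, beta = 6; distinct  ✓
#3 max(11, 9) = 11  ✓
#4 theta = 9 is not in {11, 14, 13}  ✗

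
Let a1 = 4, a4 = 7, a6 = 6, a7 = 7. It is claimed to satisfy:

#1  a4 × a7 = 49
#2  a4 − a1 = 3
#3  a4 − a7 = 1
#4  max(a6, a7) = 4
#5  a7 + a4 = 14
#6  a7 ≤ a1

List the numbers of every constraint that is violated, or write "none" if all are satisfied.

Violated: 3, 4, and 6.

#1 a4 × a7 = 7 × 7 = 49 — holds.
#2 a4 − a1 = 7 − 4 = 3 — holds.
#3 a4 − a7 = 7 − 7 = 0, not 1 — does not hold.
#4 max(6, 7) = 7, not 4 — does not hold.
#5 a7 + a4 = 7 + 7 = 14 — holds.
#6 a7 = 7, a1 = 4; 7 > 4 (want ≤) — does not hold.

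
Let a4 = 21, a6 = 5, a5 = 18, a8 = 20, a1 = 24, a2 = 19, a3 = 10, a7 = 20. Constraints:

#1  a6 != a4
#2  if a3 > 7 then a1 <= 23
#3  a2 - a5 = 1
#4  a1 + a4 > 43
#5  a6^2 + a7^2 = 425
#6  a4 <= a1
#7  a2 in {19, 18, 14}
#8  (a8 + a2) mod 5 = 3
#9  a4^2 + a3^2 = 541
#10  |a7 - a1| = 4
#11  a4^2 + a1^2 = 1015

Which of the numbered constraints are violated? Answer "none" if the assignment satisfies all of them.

The assignment fails constraints 2, 8, and 11.

#1 a6 = 5, a4 = 21; distinct — satisfied.
#2 a3 = 10 > 7, so we need a1 ≤ 23; but a1 = 24 > 23 — violated.
#3 a2 - a5 = 19 - 18 = 1 — satisfied.
#4 a1 + a4 = 24 + 21 = 45; 45 > 43 — satisfied.
#5 a6^2 + a7^2 = 5^2 + 20^2 = 25 + 400 = 425 — satisfied.
#6 a4 = 21, a1 = 24; 21 ≤ 24 — satisfied.
#7 a2 = 19 is in {19, 18, 14} — satisfied.
#8 a8 + a2 = 39; 39 mod 5 = 4, not 3 — violated.
#9 a4^2 + a3^2 = 21^2 + 10^2 = 441 + 100 = 541 — satisfied.
#10 |20 - 24| = 4 — satisfied.
#11 a4^2 + a1^2 = 21^2 + 24^2 = 441 + 576 = 1017, not 1015 — violated.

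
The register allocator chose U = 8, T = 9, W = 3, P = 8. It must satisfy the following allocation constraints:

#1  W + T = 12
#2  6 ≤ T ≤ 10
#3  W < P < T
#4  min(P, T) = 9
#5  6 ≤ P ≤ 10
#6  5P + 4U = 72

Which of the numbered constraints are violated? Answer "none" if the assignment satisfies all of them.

Violated: 4.

#1 W + T = 3 + 9 = 12 — satisfied.
#2 T = 9 lies in [6, 10] — satisfied.
#3 values 3 < 8 < 9 — satisfied.
#4 min(8, 9) = 8, not 9 — violated.
#5 P = 8 lies in [6, 10] — satisfied.
#6 5P + 4U = 5(8) + 4(8) = 72 — satisfied.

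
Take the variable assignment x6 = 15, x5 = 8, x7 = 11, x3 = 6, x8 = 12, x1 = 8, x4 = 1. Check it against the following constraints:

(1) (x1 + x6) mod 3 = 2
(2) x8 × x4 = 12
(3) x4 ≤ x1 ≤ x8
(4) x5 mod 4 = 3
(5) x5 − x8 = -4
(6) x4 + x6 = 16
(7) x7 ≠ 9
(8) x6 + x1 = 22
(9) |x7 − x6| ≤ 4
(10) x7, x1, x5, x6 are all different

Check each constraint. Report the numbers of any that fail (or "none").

Violated: 4, 8, and 10.

(1) x1 + x6 = 23; 23 mod 3 = 2 — holds.
(2) x8 × x4 = 12 × 1 = 12 — holds.
(3) values 1 ≤ 8 ≤ 12 — holds.
(4) 8 mod 4 = 0, not 3 — does not hold.
(5) x5 − x8 = 8 − 12 = -4 — holds.
(6) x4 + x6 = 1 + 15 = 16 — holds.
(7) x7 = 11, and 11 ≠ 9 — holds.
(8) x6 + x1 = 15 + 8 = 23, not 22 — does not hold.
(9) |11 − 15| = 4; 4 ≤ 4 — holds.
(10) x1 = x5 = 8, not all different — does not hold.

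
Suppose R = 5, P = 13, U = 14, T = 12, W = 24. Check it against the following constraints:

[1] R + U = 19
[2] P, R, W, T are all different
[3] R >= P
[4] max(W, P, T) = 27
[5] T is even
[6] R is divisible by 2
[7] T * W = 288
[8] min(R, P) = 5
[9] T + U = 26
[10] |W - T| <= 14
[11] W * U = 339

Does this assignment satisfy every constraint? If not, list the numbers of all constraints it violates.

[1] R + U = 5 + 14 = 19 — holds.
[2] values 13, 5, 24, 12 are pairwise distinct — holds.
[3] R = 5, P = 13; 5 < 13 (want ≥) — fails.
[4] max(24, 13, 12) = 24, not 27 — fails.
[5] T = 12 is even — holds.
[6] 5 = 2*2 + 1, so 2 does not divide 5 — fails.
[7] T * W = 12 * 24 = 288 — holds.
[8] min(5, 13) = 5 — holds.
[9] T + U = 12 + 14 = 26 — holds.
[10] |24 - 12| = 12; 12 ≤ 14 — holds.
[11] W * U = 24 * 14 = 336, not 339 — fails.

Constraints 3, 4, 6, and 11 do not hold.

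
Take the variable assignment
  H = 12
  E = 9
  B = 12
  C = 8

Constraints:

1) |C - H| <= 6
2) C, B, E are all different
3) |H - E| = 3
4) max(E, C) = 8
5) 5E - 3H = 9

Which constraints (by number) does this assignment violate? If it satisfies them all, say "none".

1) |8 - 12| = 4; 4 ≤ 6  yes
2) values 8, 12, 9 are pairwise distinct  yes
3) |12 - 9| = 3  yes
4) max(9, 8) = 9, not 8  no
5) 5E - 3H = 5(9) - 3(12) = 9  yes

Violated: 4.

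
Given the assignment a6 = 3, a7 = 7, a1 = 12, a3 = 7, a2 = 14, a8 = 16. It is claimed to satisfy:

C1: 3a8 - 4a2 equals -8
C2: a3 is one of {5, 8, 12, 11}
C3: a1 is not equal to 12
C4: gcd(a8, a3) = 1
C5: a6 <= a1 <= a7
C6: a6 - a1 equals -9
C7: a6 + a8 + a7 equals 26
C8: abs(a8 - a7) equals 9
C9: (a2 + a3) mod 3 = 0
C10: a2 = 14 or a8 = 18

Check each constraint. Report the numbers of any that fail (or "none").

C1: 3a8 - 4a2 = 3(16) - 4(14) = -8  OK
C2: a3 = 7 is not in {5, 8, 12, 11}  FAIL
C3: a1 = 12, but 12 is required to differ  FAIL
C4: gcd(16, 7) = 1  OK
C5: values 3, 12, 7; a1 = 12 is not <= a7 = 7  FAIL
C6: a6 - a1 = 3 - 12 = -9  OK
C7: a6 + a8 + a7 = 3 + 16 + 7 = 26  OK
C8: abs(16 - 7) = 9  OK
C9: a2 + a3 = 21; 21 mod 3 = 0  OK
C10: a2 = 14 = 14 (first disjunct)  OK

No — constraints 2, 3, and 5 are not satisfied.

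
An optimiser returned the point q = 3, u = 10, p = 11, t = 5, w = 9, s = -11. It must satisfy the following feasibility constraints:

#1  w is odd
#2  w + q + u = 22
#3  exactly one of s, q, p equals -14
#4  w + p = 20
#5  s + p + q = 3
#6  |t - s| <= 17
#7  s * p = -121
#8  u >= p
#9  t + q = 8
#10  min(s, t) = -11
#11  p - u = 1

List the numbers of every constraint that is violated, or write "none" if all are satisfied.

Constraints 3 and 8 are violated.

#1 w = 9 is odd — satisfied.
#2 w + q + u = 9 + 3 + 10 = 22 — satisfied.
#3 s=-11, q=3, p=11; 0 of them equal -14, not exactly one — violated.
#4 w + p = 9 + 11 = 20 — satisfied.
#5 s + p + q = -11 + 11 + 3 = 3 — satisfied.
#6 |5 - (-11)| = 16; 16 ≤ 17 — satisfied.
#7 s * p = -11 * 11 = -121 — satisfied.
#8 u = 10, p = 11; 10 < 11 (want ≥) — violated.
#9 t + q = 5 + 3 = 8 — satisfied.
#10 min(-11, 5) = -11 — satisfied.
#11 p - u = 11 - 10 = 1 — satisfied.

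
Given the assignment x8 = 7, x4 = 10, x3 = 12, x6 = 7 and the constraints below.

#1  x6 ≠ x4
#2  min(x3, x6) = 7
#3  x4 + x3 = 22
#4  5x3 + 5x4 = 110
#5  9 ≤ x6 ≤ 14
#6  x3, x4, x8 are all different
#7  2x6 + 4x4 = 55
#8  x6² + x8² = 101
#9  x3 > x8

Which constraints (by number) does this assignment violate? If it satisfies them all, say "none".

No — constraints 5, 7, 8 are not satisfied.

#1 x6 = 7, x4 = 10; distinct — holds.
#2 min(12, 7) = 7 — holds.
#3 x4 + x3 = 10 + 12 = 22 — holds.
#4 5x3 + 5x4 = 5(12) + 5(10) = 110 — holds.
#5 x6 = 7 is outside [9, 14] — does not hold.
#6 values 12, 10, 7 are pairwise distinct — holds.
#7 2x6 + 4x4 = 2(7) + 4(10) = 54, not 55 — does not hold.
#8 x6² + x8² = 7² + 7² = 49 + 49 = 98, not 101 — does not hold.
#9 x3 = 12, x8 = 7; 12 > 7 — holds.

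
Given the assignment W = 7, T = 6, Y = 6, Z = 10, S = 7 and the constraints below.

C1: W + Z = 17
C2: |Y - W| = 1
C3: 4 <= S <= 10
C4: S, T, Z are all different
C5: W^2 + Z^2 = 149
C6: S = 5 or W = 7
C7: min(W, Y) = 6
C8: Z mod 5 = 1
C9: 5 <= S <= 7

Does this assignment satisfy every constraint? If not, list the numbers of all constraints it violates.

C1: W + Z = 7 + 10 = 17 — OK.
C2: |6 - 7| = 1 — OK.
C3: S = 7 lies in [4, 10] — OK.
C4: values 7, 6, 10 are pairwise distinct — OK.
C5: W^2 + Z^2 = 7^2 + 10^2 = 49 + 100 = 149 — OK.
C6: S = 7 ≠ 5, but W = 7 = 7 (second disjunct) — OK.
C7: min(7, 6) = 6 — OK.
C8: 10 mod 5 = 0, not 1 — violated.
C9: S = 7 lies in [5, 7] — OK.

Constraint 8 does not hold.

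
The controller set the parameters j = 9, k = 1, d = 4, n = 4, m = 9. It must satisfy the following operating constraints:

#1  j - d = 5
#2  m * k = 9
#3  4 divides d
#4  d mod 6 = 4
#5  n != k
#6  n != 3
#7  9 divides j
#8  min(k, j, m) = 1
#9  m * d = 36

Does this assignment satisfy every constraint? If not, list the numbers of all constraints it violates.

#1 j - d = 9 - 4 = 5  true
#2 m * k = 9 * 1 = 9  true
#3 4 / 4 = 1, so 4 divides 4  true
#4 4 mod 6 = 4  true
#5 n = 4, k = 1; distinct  true
#6 n = 4, and 4 ≠ 3  true
#7 9 / 9 = 1, so 9 divides 9  true
#8 min(1, 9, 9) = 1  true
#9 m * d = 9 * 4 = 36  true

All constraints are satisfied.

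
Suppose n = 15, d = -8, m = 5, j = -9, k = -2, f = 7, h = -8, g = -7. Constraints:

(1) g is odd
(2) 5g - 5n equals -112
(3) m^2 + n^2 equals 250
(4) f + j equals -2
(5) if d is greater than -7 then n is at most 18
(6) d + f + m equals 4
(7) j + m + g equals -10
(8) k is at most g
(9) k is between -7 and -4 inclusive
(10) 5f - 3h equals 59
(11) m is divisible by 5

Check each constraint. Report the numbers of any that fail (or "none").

Constraints 2, 7, 8, 9 do not hold.

(1) g = -7 is odd — OK.
(2) 5g - 5n = 5(-7) - 5(15) = -110, not -112 — violated.
(3) m^2 + n^2 = 5^2 + 15^2 = 25 + 225 = 250 — OK.
(4) f + j = 7 + (-9) = -2 — OK.
(5) d = -8, not > -7; antecedent false, conditional vacuously true — OK.
(6) d + f + m = -8 + 7 + 5 = 4 — OK.
(7) j + m + g = -9 + 5 + (-7) = -11, not -10 — violated.
(8) k = -2, g = -7; -2 > -7 (want ≤) — violated.
(9) k = -2 is outside [-7, -4] — violated.
(10) 5f - 3h = 5(7) - 3(-8) = 59 — OK.
(11) 5 / 5 = 1, so 5 divides 5 — OK.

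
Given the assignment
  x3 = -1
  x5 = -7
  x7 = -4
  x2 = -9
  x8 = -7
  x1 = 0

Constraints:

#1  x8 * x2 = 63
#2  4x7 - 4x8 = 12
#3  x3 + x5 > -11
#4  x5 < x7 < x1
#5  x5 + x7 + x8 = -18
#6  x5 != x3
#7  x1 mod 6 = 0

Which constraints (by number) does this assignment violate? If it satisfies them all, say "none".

The assignment satisfies every constraint.

#1 x8 * x2 = -7 * (-9) = 63 — satisfied.
#2 4x7 - 4x8 = 4(-4) - 4(-7) = 12 — satisfied.
#3 x3 + x5 = -1 + (-7) = -8; -8 > -11 — satisfied.
#4 values -7 < -4 < 0 — satisfied.
#5 x5 + x7 + x8 = -7 + (-4) + (-7) = -18 — satisfied.
#6 x5 = -7, x3 = -1; distinct — satisfied.
#7 0 mod 6 = 0 — satisfied.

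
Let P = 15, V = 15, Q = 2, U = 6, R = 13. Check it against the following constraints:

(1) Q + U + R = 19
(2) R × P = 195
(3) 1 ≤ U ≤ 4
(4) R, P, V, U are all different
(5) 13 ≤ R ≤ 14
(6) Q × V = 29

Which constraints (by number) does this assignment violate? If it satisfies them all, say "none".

Constraints 1, 3, 4, and 6 are violated.

(1) Q + U + R = 2 + 6 + 13 = 21, not 19  ✗
(2) R × P = 13 × 15 = 195  ✓
(3) U = 6 is outside [1, 4]  ✗
(4) P = V = 15, not all different  ✗
(5) R = 13 lies in [13, 14]  ✓
(6) Q × V = 2 × 15 = 30, not 29  ✗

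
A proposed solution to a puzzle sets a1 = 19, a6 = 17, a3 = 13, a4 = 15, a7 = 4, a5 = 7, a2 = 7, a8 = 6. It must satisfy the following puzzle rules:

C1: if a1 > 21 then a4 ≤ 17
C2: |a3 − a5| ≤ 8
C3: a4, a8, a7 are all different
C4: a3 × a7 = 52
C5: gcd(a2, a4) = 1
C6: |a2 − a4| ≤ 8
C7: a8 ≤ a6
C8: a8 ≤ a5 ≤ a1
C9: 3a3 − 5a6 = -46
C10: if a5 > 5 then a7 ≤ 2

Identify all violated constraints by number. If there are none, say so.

Violated: 10.

C1: a1 = 19, not > 21; antecedent false, conditional vacuously true  yes
C2: |13 − 7| = 6; 6 ≤ 8  yes
C3: values 15, 6, 4 are pairwise distinct  yes
C4: a3 × a7 = 13 × 4 = 52  yes
C5: gcd(7, 15) = 1  yes
C6: |7 − 15| = 8; 8 ≤ 8  yes
C7: a8 = 6, a6 = 17; 6 ≤ 17  yes
C8: values 6 ≤ 7 ≤ 19  yes
C9: 3a3 − 5a6 = 3(13) − 5(17) = -46  yes
C10: a5 = 7 > 5, so we need a7 ≤ 2; but a7 = 4 > 2  no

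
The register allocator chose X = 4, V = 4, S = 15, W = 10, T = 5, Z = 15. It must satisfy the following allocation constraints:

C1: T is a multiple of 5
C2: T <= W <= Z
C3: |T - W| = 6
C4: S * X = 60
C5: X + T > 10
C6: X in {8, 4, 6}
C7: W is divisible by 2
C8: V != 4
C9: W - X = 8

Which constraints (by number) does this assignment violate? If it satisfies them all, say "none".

Violated: 3, 5, 8, and 9.

C1: 5 / 5 = 1, so 5 divides 5 — holds.
C2: values 5 <= 10 <= 15 — holds.
C3: |5 - 10| = 5, not 6 — does not hold.
C4: S * X = 15 * 4 = 60 — holds.
C5: X + T = 4 + 5 = 9; 9 ≤ 10, bound 10 not met — does not hold.
C6: X = 4 is in {8, 4, 6} — holds.
C7: 10 / 2 = 5, so 2 divides 10 — holds.
C8: V = 4, but 4 is required to differ — does not hold.
C9: W - X = 10 - 4 = 6, not 8 — does not hold.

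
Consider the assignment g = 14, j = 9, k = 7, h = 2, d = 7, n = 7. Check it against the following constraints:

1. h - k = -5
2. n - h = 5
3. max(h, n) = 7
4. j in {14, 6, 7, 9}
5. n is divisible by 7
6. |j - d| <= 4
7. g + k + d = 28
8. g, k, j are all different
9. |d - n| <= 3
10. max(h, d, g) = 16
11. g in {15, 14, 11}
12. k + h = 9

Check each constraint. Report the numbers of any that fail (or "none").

Constraint 10 is violated.

1. h - k = 2 - 7 = -5 — satisfied.
2. n - h = 7 - 2 = 5 — satisfied.
3. max(2, 7) = 7 — satisfied.
4. j = 9 is in {14, 6, 7, 9} — satisfied.
5. 7 / 7 = 1, so 7 divides 7 — satisfied.
6. |9 - 7| = 2; 2 ≤ 4 — satisfied.
7. g + k + d = 14 + 7 + 7 = 28 — satisfied.
8. values 14, 7, 9 are pairwise distinct — satisfied.
9. |7 - 7| = 0; 0 ≤ 3 — satisfied.
10. max(2, 7, 14) = 14, not 16 — violated.
11. g = 14 is in {15, 14, 11} — satisfied.
12. k + h = 7 + 2 = 9 — satisfied.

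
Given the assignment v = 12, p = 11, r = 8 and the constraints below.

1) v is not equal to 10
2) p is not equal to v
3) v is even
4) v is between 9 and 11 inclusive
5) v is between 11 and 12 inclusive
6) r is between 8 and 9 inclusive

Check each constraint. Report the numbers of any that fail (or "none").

The assignment fails constraint 4.

1) v = 12, and 12 ≠ 10 — satisfied.
2) p = 11, v = 12; distinct — satisfied.
3) v = 12 is even — satisfied.
4) v = 12 is outside [9, 11] — violated.
5) v = 12 lies in [11, 12] — satisfied.
6) r = 8 lies in [8, 9] — satisfied.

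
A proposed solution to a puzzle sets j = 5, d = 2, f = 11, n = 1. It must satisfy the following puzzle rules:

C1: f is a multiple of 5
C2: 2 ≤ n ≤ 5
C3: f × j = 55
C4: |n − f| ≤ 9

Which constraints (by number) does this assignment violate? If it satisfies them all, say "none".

C1: 11 = 5×2 + 1, so 5 does not divide 11 — violated.
C2: n = 1 is outside [2, 5] — violated.
C3: f × j = 11 × 5 = 55 — satisfied.
C4: |1 − 11| = 10; 10 > 9, exceeds bound 9 — violated.

No — constraints 1, 2, 4 are not satisfied.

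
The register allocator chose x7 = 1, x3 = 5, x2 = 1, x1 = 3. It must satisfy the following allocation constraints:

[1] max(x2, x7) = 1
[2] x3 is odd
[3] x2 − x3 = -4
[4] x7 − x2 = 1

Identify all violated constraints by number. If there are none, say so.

Constraint 4 does not hold.

[1] max(1, 1) = 1  ✔
[2] x3 = 5 is odd  ✔
[3] x2 − x3 = 1 − 5 = -4  ✔
[4] x7 − x2 = 1 − 1 = 0, not 1  ✘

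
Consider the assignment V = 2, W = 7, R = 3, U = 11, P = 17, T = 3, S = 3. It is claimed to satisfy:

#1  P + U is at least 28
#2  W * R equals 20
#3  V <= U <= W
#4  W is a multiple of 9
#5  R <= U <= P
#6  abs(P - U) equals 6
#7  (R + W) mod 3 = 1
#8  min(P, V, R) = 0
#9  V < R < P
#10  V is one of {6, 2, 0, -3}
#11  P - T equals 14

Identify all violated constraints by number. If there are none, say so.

#1 P + U = 17 + 11 = 28; 28 ≥ 28  ✔
#2 W * R = 7 * 3 = 21, not 20  ✘
#3 values 2, 11, 7; U = 11 is not <= W = 7  ✘
#4 7 = 9*0 + 7, so 9 does not divide 7  ✘
#5 values 3 <= 11 <= 17  ✔
#6 abs(17 - 11) = 6  ✔
#7 R + W = 10; 10 mod 3 = 1  ✔
#8 min(17, 2, 3) = 2, not 0  ✘
#9 values 2 < 3 < 17  ✔
#10 V = 2 is in {6, 2, 0, -3}  ✔
#11 P - T = 17 - 3 = 14  ✔

No — constraints 2, 3, 4, and 8 are not satisfied.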